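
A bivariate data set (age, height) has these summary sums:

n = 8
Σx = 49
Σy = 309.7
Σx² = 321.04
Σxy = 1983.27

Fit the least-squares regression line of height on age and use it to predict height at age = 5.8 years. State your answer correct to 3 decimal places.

Sxx = Σx² − (Σx)²/n = 321.04 − 300.125 = 20.915
Sxy = Σxy − (Σx)(Σy)/n = 1983.27 − 1896.9125 = 86.3575
b = Sxy/Sxx = 86.3575/20.915 = 4.128974
a = ȳ − b·x̄ = 38.7125 − 4.128974·6.125 = 13.422532
ŷ(5.8) = a + b·5.8 = 13.422532 + 4.128974·5.8 = 37.370583

37.371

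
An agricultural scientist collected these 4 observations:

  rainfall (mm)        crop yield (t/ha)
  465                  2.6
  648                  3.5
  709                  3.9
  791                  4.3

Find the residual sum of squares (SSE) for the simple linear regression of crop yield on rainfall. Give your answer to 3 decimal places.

n = 4, Σx = 2613, Σy = 14.3, Σxy = 9643.4, Σx² = 1764491, Σy² = 52.71
Sxx = Σx² − (Σx)²/n = 1764491 − 1706942.25 = 57548.75
Sxy = Σxy − (Σx)(Σy)/n = 9643.4 − 9341.475 = 301.925
Syy = Σy² − (Σy)²/n = 52.71 − 51.1225 = 1.5875
b = Sxy/Sxx = 301.925/57548.75 = 0.005246
SSE = Syy − b·Sxy = 1.5875 − 0.005246·301.925 = 0.003474

0.003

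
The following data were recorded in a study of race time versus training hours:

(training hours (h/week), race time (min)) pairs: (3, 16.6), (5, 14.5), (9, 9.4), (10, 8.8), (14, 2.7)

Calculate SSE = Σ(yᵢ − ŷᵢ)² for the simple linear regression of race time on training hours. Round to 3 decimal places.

0.724

n = 5, Σx = 41, Σy = 52, Σxy = 332.7, Σx² = 411, Σy² = 658.9
Sxx = Σx² − (Σx)²/n = 411 − 336.2 = 74.8
Sxy = Σxy − (Σx)(Σy)/n = 332.7 − 426.4 = -93.7
Syy = Σy² − (Σy)²/n = 658.9 − 540.8 = 118.1
b = Sxy/Sxx = -93.7/74.8 = -1.252674
SSE = Syy − b·Sxy = 118.1 − (-1.252674)·(-93.7) = 0.724465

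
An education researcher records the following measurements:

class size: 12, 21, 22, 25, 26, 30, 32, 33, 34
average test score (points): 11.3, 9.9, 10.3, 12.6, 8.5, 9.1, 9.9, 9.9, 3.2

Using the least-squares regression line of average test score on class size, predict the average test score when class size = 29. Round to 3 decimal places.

n = 9, Σx = 235, Σy = 84.7, Σxy = 2131.4, Σx² = 6539
Sxx = Σx² − (Σx)²/n = 6539 − 6136.111111 = 402.888889
Sxy = Σxy − (Σx)(Σy)/n = 2131.4 − 2211.611111 = -80.211111
b = Sxy/Sxx = -80.211111/402.888889 = -0.199090
a = ȳ − b·x̄ = 9.411111 − (-0.199090)·26.111111 = 14.609570
ŷ(29) = a + b·29 = 14.609570 + (-0.199090)·29 = 8.835962

8.836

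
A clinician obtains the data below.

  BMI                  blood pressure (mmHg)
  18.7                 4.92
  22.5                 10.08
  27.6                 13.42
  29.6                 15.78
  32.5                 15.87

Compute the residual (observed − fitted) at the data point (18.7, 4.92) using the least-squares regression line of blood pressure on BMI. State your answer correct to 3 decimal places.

n = 5, Σx = 130.9, Σy = 60.07, Σxy = 1672.059, Σx² = 3550.11
Sxx = Σx² − (Σx)²/n = 3550.11 − 3426.962 = 123.148
Sxy = Σxy − (Σx)(Σy)/n = 1672.059 − 1572.6326 = 99.4264
b = Sxy/Sxx = 99.4264/123.148 = 0.807373
a = ȳ − b·x̄ = 12.014 − 0.807373·26.18 = -9.123031
ŷ(18.7) = -9.123031 + 0.807373·18.7 = 5.974848
residual = y − ŷ = 4.92 − 5.974848 = -1.054848

-1.055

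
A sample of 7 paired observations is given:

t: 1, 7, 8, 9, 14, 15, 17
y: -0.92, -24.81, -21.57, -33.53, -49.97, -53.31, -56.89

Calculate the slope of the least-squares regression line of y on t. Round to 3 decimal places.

n = 7, Σx = 71, Σy = -241, Σxy = -3115.28, Σx² = 905
Sxx = Σx² − (Σx)²/n = 905 − 720.142857 = 184.857143
Sxy = Σxy − (Σx)(Σy)/n = -3115.28 − (-2444.428571) = -670.851429
b = Sxy/Sxx = -670.851429/184.857143 = -3.629026

-3.629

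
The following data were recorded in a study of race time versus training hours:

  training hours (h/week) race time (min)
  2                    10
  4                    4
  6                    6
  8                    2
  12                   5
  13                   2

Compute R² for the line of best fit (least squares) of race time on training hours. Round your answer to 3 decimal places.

n = 6, Σx = 45, Σy = 29, Σxy = 174, Σx² = 433, Σy² = 185
Sxx = Σx² − (Σx)²/n = 433 − 337.5 = 95.5
Sxy = Σxy − (Σx)(Σy)/n = 174 − 217.5 = -43.5
Syy = Σy² − (Σy)²/n = 185 − 140.166667 = 44.833333
R² = Sxy²/(Sxx·Syy) = (-43.5)²/(95.5·44.833333) = 0.441951

0.442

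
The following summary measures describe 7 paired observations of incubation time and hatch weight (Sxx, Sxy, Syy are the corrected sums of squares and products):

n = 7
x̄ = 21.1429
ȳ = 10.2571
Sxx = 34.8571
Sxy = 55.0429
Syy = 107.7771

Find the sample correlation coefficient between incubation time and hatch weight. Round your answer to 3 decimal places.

0.898

r = Sxy/√(Sxx·Syy) = 55.0429/√(3756.797152) = 55.0429/61.292717 = 0.898033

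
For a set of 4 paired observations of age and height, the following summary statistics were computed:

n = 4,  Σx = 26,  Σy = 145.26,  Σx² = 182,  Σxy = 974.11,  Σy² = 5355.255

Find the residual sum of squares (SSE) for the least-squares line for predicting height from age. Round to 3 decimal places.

11.276

Sxx = Σx² − (Σx)²/n = 182 − 169 = 13
Sxy = Σxy − (Σx)(Σy)/n = 974.11 − 944.19 = 29.92
Syy = Σy² − (Σy)²/n = 5355.255 − 5275.1169 = 80.1381
b = Sxy/Sxx = 29.92/13 = 2.301538
SSE = Syy − b·Sxy = 80.1381 − 2.301538·29.92 = 11.276069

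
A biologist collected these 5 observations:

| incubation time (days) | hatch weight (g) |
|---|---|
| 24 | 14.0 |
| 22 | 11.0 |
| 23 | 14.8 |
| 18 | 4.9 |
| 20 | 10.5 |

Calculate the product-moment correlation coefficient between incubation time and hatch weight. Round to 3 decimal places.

0.940

n = 5, Σx = 107, Σy = 55.2, Σxy = 1216.6, Σx² = 2313, Σy² = 670.3
Sxx = Σx² − (Σx)²/n = 2313 − 2289.8 = 23.2
Sxy = Σxy − (Σx)(Σy)/n = 1216.6 − 1181.28 = 35.32
Syy = Σy² − (Σy)²/n = 670.3 − 609.408 = 60.892
r = Sxy/√(Sxx·Syy) = 35.32/√(1412.6944) = 35.32/37.585827 = 0.939716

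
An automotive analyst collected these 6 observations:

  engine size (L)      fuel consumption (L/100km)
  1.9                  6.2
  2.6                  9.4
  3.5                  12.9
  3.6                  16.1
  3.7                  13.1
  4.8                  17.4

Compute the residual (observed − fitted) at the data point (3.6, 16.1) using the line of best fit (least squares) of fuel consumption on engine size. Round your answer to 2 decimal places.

2.59

n = 6, Σx = 20.1, Σy = 75.1, Σxy = 271.32, Σx² = 72.31
Sxx = Σx² − (Σx)²/n = 72.31 − 67.335 = 4.975
Sxy = Σxy − (Σx)(Σy)/n = 271.32 − 251.585 = 19.735
b = Sxy/Sxx = 19.735/4.975 = 3.966834
a = ȳ − b·x̄ = 12.516667 − 3.966834·3.35 = -0.772228
ŷ(3.6) = -0.772228 + 3.966834·3.6 = 13.508375
residual = y − ŷ = 16.1 − 13.508375 = 2.591625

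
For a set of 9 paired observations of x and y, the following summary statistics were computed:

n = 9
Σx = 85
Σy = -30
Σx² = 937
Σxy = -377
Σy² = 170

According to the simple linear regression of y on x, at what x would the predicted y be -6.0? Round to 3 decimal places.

Sxx = Σx² − (Σx)²/n = 937 − 802.777778 = 134.222222
Sxy = Σxy − (Σx)(Σy)/n = -377 − (-283.333333) = -93.666667
b = Sxy/Sxx = -93.666667/134.222222 = -0.697848
a = ȳ − b·x̄ = -3.333333 − (-0.697848)·9.444444 = 3.257450
Set a + b·x = -6.0: x = (-6.0 − 3.257450) / (-0.697848) = 13.265718

13.266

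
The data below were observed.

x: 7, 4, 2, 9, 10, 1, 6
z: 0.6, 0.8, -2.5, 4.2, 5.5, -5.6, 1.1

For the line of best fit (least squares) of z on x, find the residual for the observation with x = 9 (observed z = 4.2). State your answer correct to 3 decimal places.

0.007

n = 7, Σx = 39, Σy = 4.1, Σxy = 96.2, Σx² = 287
Sxx = Σx² − (Σx)²/n = 287 − 217.285714 = 69.714286
Sxy = Σxy − (Σx)(Σy)/n = 96.2 − 22.842857 = 73.357143
b = Sxy/Sxx = 73.357143/69.714286 = 1.052254
a = ȳ − b·x̄ = 0.585714 − 1.052254·5.571429 = -5.276844
ŷ(9) = -5.276844 + 1.052254·9 = 4.193443
residual = y − ŷ = 4.2 − 4.193443 = 0.006557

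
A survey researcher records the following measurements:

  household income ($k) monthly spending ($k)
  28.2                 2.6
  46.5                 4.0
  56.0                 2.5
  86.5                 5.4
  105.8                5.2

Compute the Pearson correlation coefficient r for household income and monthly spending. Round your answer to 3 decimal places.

n = 5, Σx = 323, Σy = 19.7, Σxy = 1416.58, Σx² = 24769.38, Σy² = 85.21
Sxx = Σx² − (Σx)²/n = 24769.38 − 20865.8 = 3903.58
Sxy = Σxy − (Σx)(Σy)/n = 1416.58 − 1272.62 = 143.96
Syy = Σy² − (Σy)²/n = 85.21 − 77.618 = 7.592
r = Sxy/√(Sxx·Syy) = 143.96/√(29635.97936) = 143.96/172.151036 = 0.836242

0.836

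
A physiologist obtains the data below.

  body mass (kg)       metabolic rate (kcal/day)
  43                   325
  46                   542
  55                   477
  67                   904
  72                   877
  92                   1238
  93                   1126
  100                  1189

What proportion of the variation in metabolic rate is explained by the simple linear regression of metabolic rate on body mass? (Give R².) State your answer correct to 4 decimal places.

n = 8, Σx = 568, Σy = 6678, Σxy = 526368, Σx² = 43776, Σy² = 6427504
Sxx = Σx² − (Σx)²/n = 43776 − 40328 = 3448
Sxy = Σxy − (Σx)(Σy)/n = 526368 − 474138 = 52230
Syy = Σy² − (Σy)²/n = 6427504 − 5574460.5 = 853043.5
R² = Sxy²/(Sxx·Syy) = (52230)²/(3448·853043.5) = 0.927474

0.9275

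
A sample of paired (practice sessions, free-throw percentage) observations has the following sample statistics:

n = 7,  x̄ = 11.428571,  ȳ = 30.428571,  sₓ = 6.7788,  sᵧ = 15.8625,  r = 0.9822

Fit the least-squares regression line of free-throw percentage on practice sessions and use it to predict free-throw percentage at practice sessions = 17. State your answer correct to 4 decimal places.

b = r · sᵧ/sₓ = 0.9822 · 15.8625/6.7788 = 2.298364
a = ȳ − b·x̄ = 30.428571 − 2.298364·11.428571 = 4.161559
ŷ(17) = a + b·17 = 4.161559 + 2.298364·17 = 43.233741

43.2337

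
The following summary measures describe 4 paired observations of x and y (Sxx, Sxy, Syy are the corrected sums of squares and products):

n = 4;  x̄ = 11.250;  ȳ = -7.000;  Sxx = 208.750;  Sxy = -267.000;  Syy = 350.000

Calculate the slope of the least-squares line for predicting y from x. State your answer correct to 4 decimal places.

-1.2790

b = Sxy/Sxx = -267/208.75 = -1.279042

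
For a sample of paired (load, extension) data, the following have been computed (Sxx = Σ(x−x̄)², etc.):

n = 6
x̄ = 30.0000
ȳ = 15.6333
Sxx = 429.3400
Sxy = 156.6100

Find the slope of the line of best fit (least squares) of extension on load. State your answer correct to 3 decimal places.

b = Sxy/Sxx = 156.61/429.34 = 0.364769

0.365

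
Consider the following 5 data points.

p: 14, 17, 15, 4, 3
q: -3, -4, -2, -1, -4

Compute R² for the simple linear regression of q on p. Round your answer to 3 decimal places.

0.049

n = 5, Σx = 53, Σy = -14, Σxy = -156, Σx² = 735, Σy² = 46
Sxx = Σx² − (Σx)²/n = 735 − 561.8 = 173.2
Sxy = Σxy − (Σx)(Σy)/n = -156 − (-148.4) = -7.6
Syy = Σy² − (Σy)²/n = 46 − 39.2 = 6.8
R² = Sxy²/(Sxx·Syy) = (-7.6)²/(173.2·6.8) = 0.049042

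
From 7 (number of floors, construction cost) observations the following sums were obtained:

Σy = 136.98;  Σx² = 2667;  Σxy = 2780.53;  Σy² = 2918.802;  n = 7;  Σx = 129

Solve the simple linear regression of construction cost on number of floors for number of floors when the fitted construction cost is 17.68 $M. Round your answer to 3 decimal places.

16.293

Sxx = Σx² − (Σx)²/n = 2667 − 2377.285714 = 289.714286
Sxy = Σxy − (Σx)(Σy)/n = 2780.53 − 2524.345714 = 256.184286
b = Sxy/Sxx = 256.184286/289.714286 = 0.884265
a = ȳ − b·x̄ = 19.568571 − 0.884265·18.428571 = 3.272825
Set a + b·x = 17.68: x = (17.68 − 3.272825) / 0.884265 = 16.292819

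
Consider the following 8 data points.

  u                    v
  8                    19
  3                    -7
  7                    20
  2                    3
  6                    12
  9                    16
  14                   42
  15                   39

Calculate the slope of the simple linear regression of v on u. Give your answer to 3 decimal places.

3.382

n = 8, Σx = 64, Σy = 144, Σxy = 1666, Σx² = 664
Sxx = Σx² − (Σx)²/n = 664 − 512 = 152
Sxy = Σxy − (Σx)(Σy)/n = 1666 − 1152 = 514
b = Sxy/Sxx = 514/152 = 3.381579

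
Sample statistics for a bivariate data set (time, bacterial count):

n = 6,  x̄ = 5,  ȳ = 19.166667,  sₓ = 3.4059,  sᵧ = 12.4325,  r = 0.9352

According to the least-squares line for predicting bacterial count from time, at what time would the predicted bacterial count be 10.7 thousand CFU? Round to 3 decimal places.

2.520

b = r · sᵧ/sₓ = 0.9352 · 12.4325/3.4059 = 3.413745
a = ȳ − b·x̄ = 19.166667 − 3.413745·5 = 2.097942
Set a + b·x = 10.7: x = (10.7 − 2.097942) / 3.413745 = 2.519830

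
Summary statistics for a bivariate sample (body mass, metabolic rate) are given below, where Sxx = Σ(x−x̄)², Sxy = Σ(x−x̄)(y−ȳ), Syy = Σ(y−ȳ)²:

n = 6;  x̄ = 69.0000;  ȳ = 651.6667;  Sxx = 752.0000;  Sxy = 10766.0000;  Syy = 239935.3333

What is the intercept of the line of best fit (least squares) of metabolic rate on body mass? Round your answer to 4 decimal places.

-336.1711

b = Sxy/Sxx = 10766/752 = 14.316489
a = ȳ − b·x̄ = 651.6667 − 14.316489·69 = -336.171066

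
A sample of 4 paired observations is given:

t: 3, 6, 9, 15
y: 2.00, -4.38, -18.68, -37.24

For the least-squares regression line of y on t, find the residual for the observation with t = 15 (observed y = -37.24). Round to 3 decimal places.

n = 4, Σx = 33, Σy = -58.3, Σxy = -747, Σx² = 351
Sxx = Σx² − (Σx)²/n = 351 − 272.25 = 78.75
Sxy = Σxy − (Σx)(Σy)/n = -747 − (-480.975) = -266.025
b = Sxy/Sxx = -266.025/78.75 = -3.378095
a = ȳ − b·x̄ = -14.575 − (-3.378095)·8.25 = 13.294286
ŷ(15) = 13.294286 + (-3.378095)·15 = -37.377143
residual = y − ŷ = -37.24 − (-37.377143) = 0.137143

0.137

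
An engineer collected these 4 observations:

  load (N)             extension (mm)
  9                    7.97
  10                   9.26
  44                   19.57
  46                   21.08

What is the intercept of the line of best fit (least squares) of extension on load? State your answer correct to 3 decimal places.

5.453

n = 4, Σx = 109, Σy = 57.88, Σxy = 1995.09, Σx² = 4233
Sxx = Σx² − (Σx)²/n = 4233 − 2970.25 = 1262.75
Sxy = Σxy − (Σx)(Σy)/n = 1995.09 − 1577.23 = 417.86
b = Sxy/Sxx = 417.86/1262.75 = 0.330913
a = ȳ − b·x̄ = 14.47 − 0.330913·27.25 = 5.452629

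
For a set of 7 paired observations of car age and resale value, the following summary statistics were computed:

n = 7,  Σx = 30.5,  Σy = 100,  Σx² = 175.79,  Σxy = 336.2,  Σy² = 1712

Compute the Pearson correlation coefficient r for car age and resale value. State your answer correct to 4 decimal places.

-0.9025

Sxx = Σx² − (Σx)²/n = 175.79 − 132.892857 = 42.897143
Sxy = Σxy − (Σx)(Σy)/n = 336.2 − 435.714286 = -99.514286
Syy = Σy² − (Σy)²/n = 1712 − 1428.571429 = 283.428571
r = Sxy/√(Sxx·Syy) = -99.514286/√(12158.275918) = -99.514286/110.264572 = -0.902505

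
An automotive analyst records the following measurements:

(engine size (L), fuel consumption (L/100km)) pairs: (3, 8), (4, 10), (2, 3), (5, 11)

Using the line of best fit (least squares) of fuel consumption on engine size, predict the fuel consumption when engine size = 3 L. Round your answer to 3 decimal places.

n = 4, Σx = 14, Σy = 32, Σxy = 125, Σx² = 54
Sxx = Σx² − (Σx)²/n = 54 − 49 = 5
Sxy = Σxy − (Σx)(Σy)/n = 125 − 112 = 13
b = Sxy/Sxx = 13/5 = 2.6
a = ȳ − b·x̄ = 8 − 2.6·3.5 = -1.1
ŷ(3) = a + b·3 = -1.1 + 2.6·3 = 6.7

6.700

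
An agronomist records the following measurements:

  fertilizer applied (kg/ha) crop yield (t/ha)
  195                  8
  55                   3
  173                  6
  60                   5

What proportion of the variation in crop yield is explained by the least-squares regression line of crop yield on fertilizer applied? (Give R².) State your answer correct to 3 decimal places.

n = 4, Σx = 483, Σy = 22, Σxy = 3063, Σx² = 74579, Σy² = 134
Sxx = Σx² − (Σx)²/n = 74579 − 58322.25 = 16256.75
Sxy = Σxy − (Σx)(Σy)/n = 3063 − 2656.5 = 406.5
Syy = Σy² − (Σy)²/n = 134 − 121 = 13
R² = Sxy²/(Sxx·Syy) = (406.5)²/(16256.75·13) = 0.781887

0.782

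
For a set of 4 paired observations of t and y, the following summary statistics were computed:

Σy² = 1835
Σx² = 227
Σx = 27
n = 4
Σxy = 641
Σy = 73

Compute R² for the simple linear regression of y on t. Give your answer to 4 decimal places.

0.9769

Sxx = Σx² − (Σx)²/n = 227 − 182.25 = 44.75
Sxy = Σxy − (Σx)(Σy)/n = 641 − 492.75 = 148.25
Syy = Σy² − (Σy)²/n = 1835 − 1332.25 = 502.75
R² = Sxy²/(Sxx·Syy) = (148.25)²/(44.75·502.75) = 0.976887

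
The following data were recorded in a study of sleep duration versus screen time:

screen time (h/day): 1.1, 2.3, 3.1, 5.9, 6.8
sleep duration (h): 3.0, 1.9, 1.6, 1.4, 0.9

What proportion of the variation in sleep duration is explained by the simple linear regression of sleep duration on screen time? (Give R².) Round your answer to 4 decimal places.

n = 5, Σx = 19.2, Σy = 8.8, Σxy = 27.01, Σx² = 97.16, Σy² = 17.94
Sxx = Σx² − (Σx)²/n = 97.16 − 73.728 = 23.432
Sxy = Σxy − (Σx)(Σy)/n = 27.01 − 33.792 = -6.782
Syy = Σy² − (Σy)²/n = 17.94 − 15.488 = 2.452
R² = Sxy²/(Sxx·Syy) = (-6.782)²/(23.432·2.452) = 0.800545

0.8005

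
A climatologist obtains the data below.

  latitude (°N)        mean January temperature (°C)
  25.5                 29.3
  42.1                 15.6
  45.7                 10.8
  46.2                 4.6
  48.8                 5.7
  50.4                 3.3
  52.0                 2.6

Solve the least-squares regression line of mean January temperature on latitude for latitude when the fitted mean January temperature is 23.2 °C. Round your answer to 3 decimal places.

n = 7, Σx = 310.7, Σy = 71.9, Σxy = 2689.67, Σx² = 14271.19
Sxx = Σx² − (Σx)²/n = 14271.19 − 13790.641429 = 480.548571
Sxy = Σxy − (Σx)(Σy)/n = 2689.67 − 3191.332857 = -501.662857
b = Sxy/Sxx = -501.662857/480.548571 = -1.043938
a = ȳ − b·x̄ = 10.271429 − (-1.043938)·44.385714 = 56.607357
Set a + b·x = 23.2: x = (23.2 − 56.607357) / (-1.043938) = 32.001288

32.001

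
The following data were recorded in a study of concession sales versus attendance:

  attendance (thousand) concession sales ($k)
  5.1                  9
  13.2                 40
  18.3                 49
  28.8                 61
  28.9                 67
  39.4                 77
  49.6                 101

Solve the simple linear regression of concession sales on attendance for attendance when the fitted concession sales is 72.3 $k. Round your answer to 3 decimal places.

34.025

n = 7, Σx = 183.3, Σy = 404, Σxy = 13207.1, Σx² = 6212.31
Sxx = Σx² − (Σx)²/n = 6212.31 − 4799.841429 = 1412.468571
Sxy = Σxy − (Σx)(Σy)/n = 13207.1 − 10579.028571 = 2628.071429
b = Sxy/Sxx = 2628.071429/1412.468571 = 1.860623
a = ȳ − b·x̄ = 57.714286 − 1.860623·26.185714 = 8.992545
Set a + b·x = 72.3: x = (72.3 − 8.992545) / 1.860623 = 34.024871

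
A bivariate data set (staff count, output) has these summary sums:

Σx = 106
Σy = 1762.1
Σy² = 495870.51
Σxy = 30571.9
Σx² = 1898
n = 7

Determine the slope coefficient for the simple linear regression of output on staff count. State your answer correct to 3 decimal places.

Sxx = Σx² − (Σx)²/n = 1898 − 1605.142857 = 292.857143
Sxy = Σxy − (Σx)(Σy)/n = 30571.9 − 26683.228571 = 3888.671429
b = Sxy/Sxx = 3888.671429/292.857143 = 13.278390

13.278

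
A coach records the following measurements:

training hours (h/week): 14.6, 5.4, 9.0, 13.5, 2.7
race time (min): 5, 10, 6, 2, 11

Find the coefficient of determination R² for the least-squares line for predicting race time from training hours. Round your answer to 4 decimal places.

0.8494

n = 5, Σx = 45.2, Σy = 34, Σxy = 237.7, Σx² = 512.86, Σy² = 286
Sxx = Σx² − (Σx)²/n = 512.86 − 408.608 = 104.252
Sxy = Σxy − (Σx)(Σy)/n = 237.7 − 307.36 = -69.66
Syy = Σy² − (Σy)²/n = 286 − 231.2 = 54.8
R² = Sxy²/(Sxx·Syy) = (-69.66)²/(104.252·54.8) = 0.849380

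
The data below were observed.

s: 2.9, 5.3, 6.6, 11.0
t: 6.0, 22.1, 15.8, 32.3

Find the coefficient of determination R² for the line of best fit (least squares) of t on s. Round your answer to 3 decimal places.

0.831

n = 4, Σx = 25.8, Σy = 76.2, Σxy = 594.11, Σx² = 201.06, Σy² = 1817.34
Sxx = Σx² − (Σx)²/n = 201.06 − 166.41 = 34.65
Sxy = Σxy − (Σx)(Σy)/n = 594.11 − 491.49 = 102.62
Syy = Σy² − (Σy)²/n = 1817.34 − 1451.61 = 365.73
R² = Sxy²/(Sxx·Syy) = (102.62)²/(34.65·365.73) = 0.830998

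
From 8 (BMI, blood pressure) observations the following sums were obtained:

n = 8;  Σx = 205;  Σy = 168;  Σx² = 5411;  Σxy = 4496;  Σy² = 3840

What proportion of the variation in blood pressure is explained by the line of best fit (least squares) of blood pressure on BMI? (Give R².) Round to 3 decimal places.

0.741

Sxx = Σx² − (Σx)²/n = 5411 − 5253.125 = 157.875
Sxy = Σxy − (Σx)(Σy)/n = 4496 − 4305 = 191
Syy = Σy² − (Σy)²/n = 3840 − 3528 = 312
R² = Sxy²/(Sxx·Syy) = (191)²/(157.875·312) = 0.740626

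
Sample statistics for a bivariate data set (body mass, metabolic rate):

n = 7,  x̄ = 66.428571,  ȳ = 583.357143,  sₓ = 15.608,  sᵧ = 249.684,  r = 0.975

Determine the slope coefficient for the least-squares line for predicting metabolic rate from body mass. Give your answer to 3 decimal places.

b = r · sᵧ/sₓ = 0.975 · 249.684/15.608 = 15.597251

15.597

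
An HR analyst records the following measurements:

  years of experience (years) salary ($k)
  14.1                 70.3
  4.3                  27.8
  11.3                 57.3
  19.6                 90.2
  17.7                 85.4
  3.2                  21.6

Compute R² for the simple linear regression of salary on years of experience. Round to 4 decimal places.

0.9978

n = 6, Σx = 70.2, Σy = 352.6, Σxy = 5106.88, Σx² = 1052.68, Σy² = 24893.98
Sxx = Σx² − (Σx)²/n = 1052.68 − 821.34 = 231.34
Sxy = Σxy − (Σx)(Σy)/n = 5106.88 − 4125.42 = 981.46
Syy = Σy² − (Σy)²/n = 24893.98 − 20721.126667 = 4172.853333
R² = Sxy²/(Sxx·Syy) = (981.46)²/(231.34·4172.853333) = 0.997841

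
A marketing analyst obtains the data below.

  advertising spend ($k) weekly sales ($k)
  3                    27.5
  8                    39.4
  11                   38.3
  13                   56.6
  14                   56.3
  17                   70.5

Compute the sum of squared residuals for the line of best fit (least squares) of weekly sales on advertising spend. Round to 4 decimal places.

n = 6, Σx = 66, Σy = 288.6, Σxy = 3541.5, Σx² = 848, Σy² = 15119
Sxx = Σx² − (Σx)²/n = 848 − 726 = 122
Sxy = Σxy − (Σx)(Σy)/n = 3541.5 − 3174.6 = 366.9
Syy = Σy² − (Σy)²/n = 15119 − 13881.66 = 1237.34
b = Sxy/Sxx = 366.9/122 = 3.007377
SSE = Syy − b·Sxy = 1237.34 − 3.007377·366.9 = 133.933361

133.9334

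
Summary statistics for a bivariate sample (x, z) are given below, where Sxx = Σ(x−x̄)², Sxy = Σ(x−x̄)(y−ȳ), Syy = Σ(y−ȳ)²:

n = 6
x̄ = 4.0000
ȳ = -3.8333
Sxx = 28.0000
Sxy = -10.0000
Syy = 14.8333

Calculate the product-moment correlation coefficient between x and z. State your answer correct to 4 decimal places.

r = Sxy/√(Sxx·Syy) = -10/√(415.3324) = -10/20.379706 = -0.490684

-0.4907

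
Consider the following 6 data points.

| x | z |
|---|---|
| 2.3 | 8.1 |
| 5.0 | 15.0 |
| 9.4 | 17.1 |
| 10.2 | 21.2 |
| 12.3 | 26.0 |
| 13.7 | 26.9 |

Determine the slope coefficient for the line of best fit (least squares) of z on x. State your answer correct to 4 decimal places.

1.5870

n = 6, Σx = 52.9, Σy = 114.3, Σxy = 1158.94, Σx² = 561.67
Sxx = Σx² − (Σx)²/n = 561.67 − 466.401667 = 95.268333
Sxy = Σxy − (Σx)(Σy)/n = 1158.94 − 1007.745 = 151.195
b = Sxy/Sxx = 151.195/95.268333 = 1.587044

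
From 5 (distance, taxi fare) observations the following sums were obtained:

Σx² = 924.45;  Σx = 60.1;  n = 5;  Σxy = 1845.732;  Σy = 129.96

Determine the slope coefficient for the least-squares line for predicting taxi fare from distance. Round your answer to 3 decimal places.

1.404

Sxx = Σx² − (Σx)²/n = 924.45 − 722.402 = 202.048
Sxy = Σxy − (Σx)(Σy)/n = 1845.732 − 1562.1192 = 283.6128
b = Sxy/Sxx = 283.6128/202.048 = 1.403690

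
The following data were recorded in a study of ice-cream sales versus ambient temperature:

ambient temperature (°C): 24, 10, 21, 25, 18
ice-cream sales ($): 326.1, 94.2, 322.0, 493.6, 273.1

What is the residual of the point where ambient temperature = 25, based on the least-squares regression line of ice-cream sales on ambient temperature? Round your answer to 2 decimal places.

72.43

n = 5, Σx = 98, Σy = 1509, Σxy = 32786.2, Σx² = 2066
Sxx = Σx² − (Σx)²/n = 2066 − 1920.8 = 145.2
Sxy = Σxy − (Σx)(Σy)/n = 32786.2 − 29576.4 = 3209.8
b = Sxy/Sxx = 3209.8/145.2 = 22.106061
a = ȳ − b·x̄ = 301.8 − 22.106061·19.6 = -131.478788
ŷ(25) = -131.478788 + 22.106061·25 = 421.172727
residual = y − ŷ = 493.6 − 421.172727 = 72.427273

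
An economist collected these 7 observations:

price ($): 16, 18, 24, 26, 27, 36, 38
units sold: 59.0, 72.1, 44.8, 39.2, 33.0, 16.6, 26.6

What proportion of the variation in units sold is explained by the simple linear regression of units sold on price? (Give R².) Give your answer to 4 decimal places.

0.8326

n = 7, Σx = 185, Σy = 291.3, Σxy = 6835.6, Σx² = 5301, Σy² = 14295.21
Sxx = Σx² − (Σx)²/n = 5301 − 4889.285714 = 411.714286
Sxy = Σxy − (Σx)(Σy)/n = 6835.6 − 7698.642857 = -863.042857
Syy = Σy² − (Σy)²/n = 14295.21 − 12122.241429 = 2172.968571
R² = Sxy²/(Sxx·Syy) = (-863.042857)²/(411.714286·2172.968571) = 0.832560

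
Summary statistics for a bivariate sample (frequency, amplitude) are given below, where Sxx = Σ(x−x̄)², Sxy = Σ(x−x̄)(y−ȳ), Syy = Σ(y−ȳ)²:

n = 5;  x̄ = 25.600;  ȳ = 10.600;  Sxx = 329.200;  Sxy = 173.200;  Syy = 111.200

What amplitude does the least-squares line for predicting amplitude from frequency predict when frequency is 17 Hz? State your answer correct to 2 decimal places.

b = Sxy/Sxx = 173.2/329.2 = 0.526124
a = ȳ − b·x̄ = 10.6 − 0.526124·25.6 = -2.868773
ŷ(17) = a + b·17 = -2.868773 + 0.526124·17 = 6.075334

6.08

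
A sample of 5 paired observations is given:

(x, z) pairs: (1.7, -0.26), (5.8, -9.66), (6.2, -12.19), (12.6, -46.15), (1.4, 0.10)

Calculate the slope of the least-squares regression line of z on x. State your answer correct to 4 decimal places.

n = 5, Σx = 27.7, Σy = -68.16, Σxy = -713.398, Σx² = 235.69
Sxx = Σx² − (Σx)²/n = 235.69 − 153.458 = 82.232
Sxy = Σxy − (Σx)(Σy)/n = -713.398 − (-377.6064) = -335.7916
b = Sxy/Sxx = -335.7916/82.232 = -4.083466

-4.0835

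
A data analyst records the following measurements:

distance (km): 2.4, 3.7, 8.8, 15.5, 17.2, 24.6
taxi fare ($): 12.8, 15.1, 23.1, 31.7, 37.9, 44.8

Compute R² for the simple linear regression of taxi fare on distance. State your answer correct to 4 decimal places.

0.9872

n = 6, Σx = 72.2, Σy = 165.4, Σxy = 2535.18, Σx² = 1238.14, Σy² = 5373.8
Sxx = Σx² − (Σx)²/n = 1238.14 − 868.806667 = 369.333333
Sxy = Σxy − (Σx)(Σy)/n = 2535.18 − 1990.313333 = 544.866667
Syy = Σy² − (Σy)²/n = 5373.8 − 4559.526667 = 814.273333
R² = Sxy²/(Sxx·Syy) = (544.866667)²/(369.333333·814.273333) = 0.987170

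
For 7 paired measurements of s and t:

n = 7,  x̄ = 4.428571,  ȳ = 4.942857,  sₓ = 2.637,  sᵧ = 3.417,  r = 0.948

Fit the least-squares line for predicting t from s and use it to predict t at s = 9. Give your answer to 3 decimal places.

b = r · sᵧ/sₓ = 0.948 · 3.417/2.637 = 1.228410
a = ȳ − b·x̄ = 4.942857 − 1.228410·4.428571 = -0.497242
ŷ(9) = a + b·9 = -0.497242 + 1.228410·9 = 10.558444

10.558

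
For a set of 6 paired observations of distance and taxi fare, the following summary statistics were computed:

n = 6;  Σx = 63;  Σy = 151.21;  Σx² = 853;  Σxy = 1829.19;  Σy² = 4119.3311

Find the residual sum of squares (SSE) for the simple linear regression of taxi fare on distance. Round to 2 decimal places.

4.07

Sxx = Σx² − (Σx)²/n = 853 − 661.5 = 191.5
Sxy = Σxy − (Σx)(Σy)/n = 1829.19 − 1587.705 = 241.485
Syy = Σy² − (Σy)²/n = 4119.3311 − 3810.744017 = 308.587083
b = Sxy/Sxx = 241.485/191.5 = 1.261018
SSE = Syy − b·Sxy = 308.587083 − 1.261018·241.485 = 4.070085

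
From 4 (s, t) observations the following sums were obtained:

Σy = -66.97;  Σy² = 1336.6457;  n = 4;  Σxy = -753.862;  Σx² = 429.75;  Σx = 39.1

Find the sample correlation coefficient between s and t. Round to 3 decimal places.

-0.981

Sxx = Σx² − (Σx)²/n = 429.75 − 382.2025 = 47.5475
Sxy = Σxy − (Σx)(Σy)/n = -753.862 − (-654.63175) = -99.23025
Syy = Σy² − (Σy)²/n = 1336.6457 − 1121.245225 = 215.400475
r = Sxy/√(Sxx·Syy) = -99.23025/√(10241.754085) = -99.23025/101.201552 = -0.980521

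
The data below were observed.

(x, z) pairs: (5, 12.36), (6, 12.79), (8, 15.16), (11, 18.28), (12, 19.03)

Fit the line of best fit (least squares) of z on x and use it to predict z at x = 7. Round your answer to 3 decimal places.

14.122

n = 5, Σx = 42, Σy = 77.62, Σxy = 689.26, Σx² = 390
Sxx = Σx² − (Σx)²/n = 390 − 352.8 = 37.2
Sxy = Σxy − (Σx)(Σy)/n = 689.26 − 652.008 = 37.252
b = Sxy/Sxx = 37.252/37.2 = 1.001398
a = ȳ − b·x̄ = 15.524 − 1.001398·8.4 = 7.112258
ŷ(7) = a + b·7 = 7.112258 + 1.001398·7 = 14.122043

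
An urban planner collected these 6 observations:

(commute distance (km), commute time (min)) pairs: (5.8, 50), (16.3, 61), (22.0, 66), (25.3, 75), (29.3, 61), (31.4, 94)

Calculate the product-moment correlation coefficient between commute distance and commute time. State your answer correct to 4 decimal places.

n = 6, Σx = 130.1, Σy = 407, Σxy = 9372.7, Σx² = 3267.87, Σy² = 28759
Sxx = Σx² − (Σx)²/n = 3267.87 − 2821.001667 = 446.868333
Sxy = Σxy − (Σx)(Σy)/n = 9372.7 − 8825.116667 = 547.583333
Syy = Σy² − (Σy)²/n = 28759 − 27608.166667 = 1150.833333
r = Sxy/√(Sxx·Syy) = 547.583333/√(514270.973611) = 547.583333/717.126888 = 0.763579

0.7636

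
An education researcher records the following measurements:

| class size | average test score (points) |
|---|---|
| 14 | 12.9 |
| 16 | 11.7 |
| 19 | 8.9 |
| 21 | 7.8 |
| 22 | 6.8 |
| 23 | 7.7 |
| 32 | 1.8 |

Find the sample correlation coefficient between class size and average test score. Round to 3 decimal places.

-0.987

n = 7, Σx = 147, Σy = 57.6, Σxy = 1085, Σx² = 3291, Σy² = 552.12
Sxx = Σx² − (Σx)²/n = 3291 − 3087 = 204
Sxy = Σxy − (Σx)(Σy)/n = 1085 − 1209.6 = -124.6
Syy = Σy² − (Σy)²/n = 552.12 − 473.965714 = 78.154286
r = Sxy/√(Sxx·Syy) = -124.6/√(15943.474286) = -124.6/126.267471 = -0.986794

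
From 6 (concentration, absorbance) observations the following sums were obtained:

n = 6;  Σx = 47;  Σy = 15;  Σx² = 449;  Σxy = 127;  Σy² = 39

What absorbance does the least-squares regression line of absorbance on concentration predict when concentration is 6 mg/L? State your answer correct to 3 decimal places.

2.285

Sxx = Σx² − (Σx)²/n = 449 − 368.166667 = 80.833333
Sxy = Σxy − (Σx)(Σy)/n = 127 − 117.5 = 9.5
b = Sxy/Sxx = 9.5/80.833333 = 0.117526
a = ȳ − b·x̄ = 2.5 − 0.117526·7.833333 = 1.579381
ŷ(6) = a + b·6 = 1.579381 + 0.117526·6 = 2.284536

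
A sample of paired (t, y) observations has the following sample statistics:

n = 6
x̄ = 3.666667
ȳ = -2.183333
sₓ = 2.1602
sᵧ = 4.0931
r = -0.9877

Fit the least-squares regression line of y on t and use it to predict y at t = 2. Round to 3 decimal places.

0.936

b = r · sᵧ/sₓ = -0.9877 · 4.0931/2.1602 = -1.871472
a = ȳ − b·x̄ = -2.183333 − (-1.871472)·3.666667 = 4.678733
ŷ(2) = a + b·2 = 4.678733 + (-1.871472)·2 = 0.935788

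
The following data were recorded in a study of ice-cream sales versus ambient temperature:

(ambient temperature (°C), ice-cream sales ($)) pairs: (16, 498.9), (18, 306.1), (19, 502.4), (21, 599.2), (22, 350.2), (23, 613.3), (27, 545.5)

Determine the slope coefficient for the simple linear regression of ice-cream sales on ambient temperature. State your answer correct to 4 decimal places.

11.6685

n = 7, Σx = 146, Σy = 3415.6, Σxy = 72159.8, Σx² = 3124
Sxx = Σx² − (Σx)²/n = 3124 − 3045.142857 = 78.857143
Sxy = Σxy − (Σx)(Σy)/n = 72159.8 − 71239.657143 = 920.142857
b = Sxy/Sxx = 920.142857/78.857143 = 11.668478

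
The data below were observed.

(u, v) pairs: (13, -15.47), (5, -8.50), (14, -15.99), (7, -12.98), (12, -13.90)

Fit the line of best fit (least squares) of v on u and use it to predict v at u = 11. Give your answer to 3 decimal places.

-13.920

n = 5, Σx = 51, Σy = -66.84, Σxy = -725.13, Σx² = 583
Sxx = Σx² − (Σx)²/n = 583 − 520.2 = 62.8
Sxy = Σxy − (Σx)(Σy)/n = -725.13 − (-681.768) = -43.362
b = Sxy/Sxx = -43.362/62.8 = -0.690478
a = ȳ − b·x̄ = -13.368 − (-0.690478)·10.2 = -6.325127
ŷ(11) = a + b·11 = -6.325127 + (-0.690478)·11 = -13.920382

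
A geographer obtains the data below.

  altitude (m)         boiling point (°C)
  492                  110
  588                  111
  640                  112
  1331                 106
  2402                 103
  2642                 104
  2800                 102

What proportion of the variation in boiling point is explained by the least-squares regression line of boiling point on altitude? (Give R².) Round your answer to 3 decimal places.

0.913

n = 7, Σx = 10895, Σy = 748, Σxy = 1139928, Σx² = 23358737, Σy² = 80030
Sxx = Σx² − (Σx)²/n = 23358737 − 16957289.285714 = 6401447.714286
Sxy = Σxy − (Σx)(Σy)/n = 1139928 − 1164208.571429 = -24280.571429
Syy = Σy² − (Σy)²/n = 80030 − 79929.142857 = 100.857143
R² = Sxy²/(Sxx·Syy) = (-24280.571429)²/(6401447.714286·100.857143) = 0.913131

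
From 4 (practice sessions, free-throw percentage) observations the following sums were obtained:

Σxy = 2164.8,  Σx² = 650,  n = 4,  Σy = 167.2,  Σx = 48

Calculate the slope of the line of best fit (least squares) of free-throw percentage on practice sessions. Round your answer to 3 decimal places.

Sxx = Σx² − (Σx)²/n = 650 − 576 = 74
Sxy = Σxy − (Σx)(Σy)/n = 2164.8 − 2006.4 = 158.4
b = Sxy/Sxx = 158.4/74 = 2.140541

2.141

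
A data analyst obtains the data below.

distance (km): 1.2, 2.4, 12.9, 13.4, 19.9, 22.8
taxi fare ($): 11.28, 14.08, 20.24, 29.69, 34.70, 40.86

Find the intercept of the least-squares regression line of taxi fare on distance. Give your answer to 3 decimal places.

9.554

n = 6, Σx = 72.6, Σy = 150.85, Σxy = 2328.408, Σx² = 1269.02
Sxx = Σx² − (Σx)²/n = 1269.02 − 878.46 = 390.56
Sxy = Σxy − (Σx)(Σy)/n = 2328.408 − 1825.285 = 503.123
b = Sxy/Sxx = 503.123/390.56 = 1.288209
a = ȳ − b·x̄ = 25.141667 − 1.288209·12.1 = 9.554335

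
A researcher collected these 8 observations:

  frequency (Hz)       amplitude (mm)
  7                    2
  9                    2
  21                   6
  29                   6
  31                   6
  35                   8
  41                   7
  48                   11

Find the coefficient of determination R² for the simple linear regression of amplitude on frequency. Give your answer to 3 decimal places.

0.899

n = 8, Σx = 221, Σy = 48, Σxy = 1613, Σx² = 7583, Σy² = 350
Sxx = Σx² − (Σx)²/n = 7583 − 6105.125 = 1477.875
Sxy = Σxy − (Σx)(Σy)/n = 1613 − 1326 = 287
Syy = Σy² − (Σy)²/n = 350 − 288 = 62
R² = Sxy²/(Sxx·Syy) = (287)²/(1477.875·62) = 0.898948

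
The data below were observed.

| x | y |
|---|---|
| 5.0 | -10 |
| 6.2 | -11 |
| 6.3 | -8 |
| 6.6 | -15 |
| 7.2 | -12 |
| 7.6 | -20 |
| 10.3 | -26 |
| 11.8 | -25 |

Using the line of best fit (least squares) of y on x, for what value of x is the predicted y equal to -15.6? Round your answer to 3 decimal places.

7.525

n = 8, Σx = 61, Σy = -127, Σxy = -1068.8, Σx² = 501.62
Sxx = Σx² − (Σx)²/n = 501.62 − 465.125 = 36.495
Sxy = Σxy − (Σx)(Σy)/n = -1068.8 − (-968.375) = -100.425
b = Sxy/Sxx = -100.425/36.495 = -2.751747
a = ȳ − b·x̄ = -15.875 − (-2.751747)·7.625 = 5.107069
Set a + b·x = -15.6: x = (-15.6 − 5.107069) / (-2.751747) = 7.525063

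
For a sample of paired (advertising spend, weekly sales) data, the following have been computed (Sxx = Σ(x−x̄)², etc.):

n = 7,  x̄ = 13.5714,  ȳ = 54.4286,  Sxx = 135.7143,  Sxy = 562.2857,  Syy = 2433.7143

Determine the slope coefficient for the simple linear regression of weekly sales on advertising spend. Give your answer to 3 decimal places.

b = Sxy/Sxx = 562.2857/135.7143 = 4.143157

4.143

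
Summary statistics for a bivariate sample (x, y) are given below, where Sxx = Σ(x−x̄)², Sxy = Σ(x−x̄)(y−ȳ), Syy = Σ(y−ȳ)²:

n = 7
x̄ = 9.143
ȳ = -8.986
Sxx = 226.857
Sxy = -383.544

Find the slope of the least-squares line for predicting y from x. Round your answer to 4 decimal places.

b = Sxy/Sxx = -383.544/226.857 = -1.690686

-1.6907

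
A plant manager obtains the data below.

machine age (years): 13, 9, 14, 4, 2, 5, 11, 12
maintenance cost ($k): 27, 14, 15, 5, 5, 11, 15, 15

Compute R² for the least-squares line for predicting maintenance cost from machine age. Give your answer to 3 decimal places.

n = 8, Σx = 70, Σy = 107, Σxy = 1117, Σx² = 756, Σy² = 1771
Sxx = Σx² − (Σx)²/n = 756 − 612.5 = 143.5
Sxy = Σxy − (Σx)(Σy)/n = 1117 − 936.25 = 180.75
Syy = Σy² − (Σy)²/n = 1771 − 1431.125 = 339.875
R² = Sxy²/(Sxx·Syy) = (180.75)²/(143.5·339.875) = 0.669862

0.670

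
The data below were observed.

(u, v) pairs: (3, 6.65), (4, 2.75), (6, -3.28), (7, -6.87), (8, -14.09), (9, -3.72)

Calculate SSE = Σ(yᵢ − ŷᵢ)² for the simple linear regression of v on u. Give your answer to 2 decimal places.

89.49

n = 6, Σx = 37, Σy = -18.56, Σxy = -183.02, Σx² = 255, Σy² = 322.1068
Sxx = Σx² − (Σx)²/n = 255 − 228.166667 = 26.833333
Sxy = Σxy − (Σx)(Σy)/n = -183.02 − (-114.453333) = -68.566667
Syy = Σy² − (Σy)²/n = 322.1068 − 57.412267 = 264.694533
b = Sxy/Sxx = -68.566667/26.833333 = -2.555280
SSE = Syy − b·Sxy = 264.694533 − (-2.555280)·(-68.566667) = 89.487535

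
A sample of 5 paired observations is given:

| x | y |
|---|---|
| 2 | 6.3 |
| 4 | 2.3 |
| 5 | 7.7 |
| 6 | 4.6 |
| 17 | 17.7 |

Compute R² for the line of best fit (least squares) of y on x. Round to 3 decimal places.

n = 5, Σx = 34, Σy = 38.6, Σxy = 388.8, Σx² = 370, Σy² = 438.72
Sxx = Σx² − (Σx)²/n = 370 − 231.2 = 138.8
Sxy = Σxy − (Σx)(Σy)/n = 388.8 − 262.48 = 126.32
Syy = Σy² − (Σy)²/n = 438.72 − 297.992 = 140.728
R² = Sxy²/(Sxx·Syy) = (126.32)²/(138.8·140.728) = 0.816910

0.817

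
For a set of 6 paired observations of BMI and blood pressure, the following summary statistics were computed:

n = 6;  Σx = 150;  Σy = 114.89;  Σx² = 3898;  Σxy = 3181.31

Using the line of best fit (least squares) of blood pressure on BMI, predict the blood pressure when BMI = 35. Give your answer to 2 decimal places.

Sxx = Σx² − (Σx)²/n = 3898 − 3750 = 148
Sxy = Σxy − (Σx)(Σy)/n = 3181.31 − 2872.25 = 309.06
b = Sxy/Sxx = 309.06/148 = 2.088243
a = ȳ − b·x̄ = 19.148333 − 2.088243·25 = -33.057748
ŷ(35) = a + b·35 = -33.057748 + 2.088243·35 = 40.030766

40.03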